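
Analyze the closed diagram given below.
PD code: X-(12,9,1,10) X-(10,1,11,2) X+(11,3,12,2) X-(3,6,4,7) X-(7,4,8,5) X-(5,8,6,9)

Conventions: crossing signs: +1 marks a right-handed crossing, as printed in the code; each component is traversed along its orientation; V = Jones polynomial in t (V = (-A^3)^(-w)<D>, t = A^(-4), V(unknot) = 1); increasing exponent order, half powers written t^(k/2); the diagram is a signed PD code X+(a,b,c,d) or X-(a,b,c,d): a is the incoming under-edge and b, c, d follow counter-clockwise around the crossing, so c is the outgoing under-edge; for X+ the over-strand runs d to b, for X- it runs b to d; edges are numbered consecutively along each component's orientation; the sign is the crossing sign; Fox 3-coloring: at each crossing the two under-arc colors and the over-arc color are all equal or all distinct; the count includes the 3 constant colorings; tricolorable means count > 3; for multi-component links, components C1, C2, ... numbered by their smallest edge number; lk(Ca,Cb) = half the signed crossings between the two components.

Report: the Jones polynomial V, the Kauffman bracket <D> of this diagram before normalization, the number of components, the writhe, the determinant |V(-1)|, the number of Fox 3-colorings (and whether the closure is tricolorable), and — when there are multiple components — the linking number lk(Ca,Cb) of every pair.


V(t) = -t^-4 + t^-3 + t^-1
bracket: A^-8 + 1 - A^4, w = -4
1 component, writhe -4, over 6 crossings
det 3, colorings 9 of 3^6 — tricolorable
observation: w = -4 shifts under R1 moves; the (-A^3)^(4) factor cancels that in V


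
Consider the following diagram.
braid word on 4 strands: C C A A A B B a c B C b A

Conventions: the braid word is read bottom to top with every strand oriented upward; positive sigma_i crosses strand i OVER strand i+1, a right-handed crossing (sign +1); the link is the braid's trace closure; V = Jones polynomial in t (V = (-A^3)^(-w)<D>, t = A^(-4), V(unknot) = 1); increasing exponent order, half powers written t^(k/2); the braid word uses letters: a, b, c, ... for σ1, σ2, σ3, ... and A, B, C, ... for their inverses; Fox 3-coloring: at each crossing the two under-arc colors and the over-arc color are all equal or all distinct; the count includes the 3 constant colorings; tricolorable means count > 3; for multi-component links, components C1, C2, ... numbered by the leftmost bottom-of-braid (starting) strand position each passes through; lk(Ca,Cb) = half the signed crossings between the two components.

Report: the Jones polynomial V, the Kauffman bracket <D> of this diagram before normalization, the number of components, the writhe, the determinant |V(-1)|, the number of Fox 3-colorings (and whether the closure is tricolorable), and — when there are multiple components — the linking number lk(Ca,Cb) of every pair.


V(t) = t^-12 - 3t^-11 + 5t^-10 - 7t^-9 + 8t^-8 - 9t^-7 + 8t^-6 - 6t^-5 + 4t^-4 - t^-3 + t^-2
bracket: -A^-13 + A^-9 - 4A^-5 + 6A^-1 - 8A^3 + 9A^7 - 8A^11 + 7A^15 - 5A^19 + 3A^23 - A^27, w = -7
1 component, writhe -7, over 13 crossings
det 53, colorings 3 of 3^13 — not tricolorable
observation: det 53 = |V(-1)|; not divisible by 3, so not tricolorable


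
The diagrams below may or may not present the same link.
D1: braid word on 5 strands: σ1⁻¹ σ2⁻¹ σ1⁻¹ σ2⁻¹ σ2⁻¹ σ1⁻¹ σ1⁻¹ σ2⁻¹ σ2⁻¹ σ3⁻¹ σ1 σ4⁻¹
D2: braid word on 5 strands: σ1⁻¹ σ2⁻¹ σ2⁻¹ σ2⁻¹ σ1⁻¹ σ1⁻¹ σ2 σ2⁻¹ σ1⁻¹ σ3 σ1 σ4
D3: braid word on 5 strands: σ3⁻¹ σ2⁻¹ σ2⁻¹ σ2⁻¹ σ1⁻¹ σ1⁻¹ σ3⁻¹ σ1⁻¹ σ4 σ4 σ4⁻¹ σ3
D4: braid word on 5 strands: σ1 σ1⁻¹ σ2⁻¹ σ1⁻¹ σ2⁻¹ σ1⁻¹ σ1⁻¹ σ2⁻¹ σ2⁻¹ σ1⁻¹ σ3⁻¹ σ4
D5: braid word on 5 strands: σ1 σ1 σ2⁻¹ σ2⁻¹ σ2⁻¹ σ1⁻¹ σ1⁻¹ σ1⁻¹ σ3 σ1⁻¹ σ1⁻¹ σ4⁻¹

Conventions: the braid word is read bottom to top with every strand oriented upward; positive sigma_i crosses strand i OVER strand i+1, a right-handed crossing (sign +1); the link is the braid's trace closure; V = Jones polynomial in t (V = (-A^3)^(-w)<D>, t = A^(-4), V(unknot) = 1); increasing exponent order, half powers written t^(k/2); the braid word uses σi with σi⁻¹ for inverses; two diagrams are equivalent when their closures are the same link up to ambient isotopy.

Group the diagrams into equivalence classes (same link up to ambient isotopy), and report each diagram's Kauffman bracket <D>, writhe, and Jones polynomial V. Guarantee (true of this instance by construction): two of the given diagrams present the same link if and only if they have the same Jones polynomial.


grouping into links: {D1, D4} | {D2, D3, D5}
V(D1) = -t^-8 + t^-5 + t^-3  (w -10, c 12, <D> = A^-18 + A^-10 - A^2)
V(D2) = t^-8 - 2t^-7 + t^-6 - 2t^-5 + 2t^-4 + t^-2  [12 crossings, <D> = A^-4 + 2A^4 - 2A^8 + A^12 - 2A^16 + A^20, w = -4]
D3 (bracket A^-10 + 2A^-2 - 2A^2 + A^6 - 2A^10 + A^14; 12 crossings at w = -6): V = t^-8 - 2t^-7 + t^-6 - 2t^-5 + 2t^-4 + t^-2
V(D4) = -t^-8 + t^-5 + t^-3  [12 crossings, <D> = A^-12 + A^-4 - A^8, w = -8]
V(D5) = t^-8 - 2t^-7 + t^-6 - 2t^-5 + 2t^-4 + t^-2  [12 crossings, <D> = A^-10 + 2A^-2 - 2A^2 + A^6 - 2A^10 + A^14, w = -6]
key observation: 2 classes among 5 diagrams; unequal V(t) rules out equality


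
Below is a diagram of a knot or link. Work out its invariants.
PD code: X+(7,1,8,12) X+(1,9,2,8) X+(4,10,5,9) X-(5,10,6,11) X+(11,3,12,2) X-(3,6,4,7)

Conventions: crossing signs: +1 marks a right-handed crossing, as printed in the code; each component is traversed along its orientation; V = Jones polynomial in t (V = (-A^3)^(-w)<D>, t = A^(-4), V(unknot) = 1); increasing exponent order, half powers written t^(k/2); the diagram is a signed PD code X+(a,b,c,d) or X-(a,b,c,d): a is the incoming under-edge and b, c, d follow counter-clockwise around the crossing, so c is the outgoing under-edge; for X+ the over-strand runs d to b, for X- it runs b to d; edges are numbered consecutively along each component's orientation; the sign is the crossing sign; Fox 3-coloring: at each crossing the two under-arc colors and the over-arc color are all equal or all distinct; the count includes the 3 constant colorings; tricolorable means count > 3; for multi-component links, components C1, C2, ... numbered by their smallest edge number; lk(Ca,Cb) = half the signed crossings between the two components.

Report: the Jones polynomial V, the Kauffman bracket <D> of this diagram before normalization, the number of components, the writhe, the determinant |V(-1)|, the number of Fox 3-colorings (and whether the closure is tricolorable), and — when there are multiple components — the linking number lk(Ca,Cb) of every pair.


Jones polynomial: V(t) = t + t^3 - t^4
<D> = -A^-10 + A^-6 + A^2; writhe +2
components 1, writhe +2 (6 crossings)
3-colorings: 9 of 3^6, det 3 — tricolorable
note: w = +2 shifts under R1 moves; the (-A^3)^(-2) factor cancels that in V


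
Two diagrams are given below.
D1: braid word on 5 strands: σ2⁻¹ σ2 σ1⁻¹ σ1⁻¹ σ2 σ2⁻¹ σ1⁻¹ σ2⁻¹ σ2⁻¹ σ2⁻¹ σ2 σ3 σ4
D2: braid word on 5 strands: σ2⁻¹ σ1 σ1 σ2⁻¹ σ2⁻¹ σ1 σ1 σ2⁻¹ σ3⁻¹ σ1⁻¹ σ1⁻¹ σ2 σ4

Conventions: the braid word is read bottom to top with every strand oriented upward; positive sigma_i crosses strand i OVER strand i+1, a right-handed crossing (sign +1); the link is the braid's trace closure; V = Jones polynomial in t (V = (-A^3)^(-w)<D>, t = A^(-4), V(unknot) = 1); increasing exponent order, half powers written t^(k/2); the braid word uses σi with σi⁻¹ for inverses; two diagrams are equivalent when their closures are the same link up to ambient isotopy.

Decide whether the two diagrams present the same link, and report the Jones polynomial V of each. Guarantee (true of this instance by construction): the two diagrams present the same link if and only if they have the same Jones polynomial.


equivalent: no
V(D1) = t^(-13/2) - t^(-11/2) + t^(-9/2) - 2t^(-7/2) - t^(-3/2)  (w -3, c 13, <D> = A^-3 + 2A^5 - A^9 + A^13 - A^17)
D2 (bracket A^-9 + 2A^-1 - A^3 + A^7 - A^11; 13 crossings at w = -1): V = t^(-7/2) - t^(-5/2) + t^(-3/2) - 2t^(-1/2) - t^(3/2)
why: 2 classes among 2 diagrams; unequal V(t) rules out equality


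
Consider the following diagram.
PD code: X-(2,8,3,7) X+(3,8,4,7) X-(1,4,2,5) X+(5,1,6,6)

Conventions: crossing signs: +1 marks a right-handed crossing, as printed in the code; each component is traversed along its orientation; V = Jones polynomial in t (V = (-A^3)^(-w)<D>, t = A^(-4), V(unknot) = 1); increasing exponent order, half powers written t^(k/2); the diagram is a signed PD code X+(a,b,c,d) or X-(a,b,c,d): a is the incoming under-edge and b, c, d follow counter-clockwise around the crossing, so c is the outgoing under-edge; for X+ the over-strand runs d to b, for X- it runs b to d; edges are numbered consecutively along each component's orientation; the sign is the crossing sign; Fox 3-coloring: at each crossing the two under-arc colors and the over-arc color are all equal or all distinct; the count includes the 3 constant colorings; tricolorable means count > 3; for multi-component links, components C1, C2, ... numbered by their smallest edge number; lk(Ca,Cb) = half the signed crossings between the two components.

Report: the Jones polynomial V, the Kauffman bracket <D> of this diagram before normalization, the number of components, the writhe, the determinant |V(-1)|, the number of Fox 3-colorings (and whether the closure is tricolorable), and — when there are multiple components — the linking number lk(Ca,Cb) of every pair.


Jones polynomial: V(t) = -t^(-1/2) - t^(1/2)
<D> = -A^-2 - A^2; writhe 0
components 2, writhe 0 (4 crossings)
linking number lk(C1,C2) = 0
3-colorings: 9 of 3^5, det 0 — tricolorable
note: span 1 respects span(V) <= c + mu - 1 = 5 for this 2-component diagram


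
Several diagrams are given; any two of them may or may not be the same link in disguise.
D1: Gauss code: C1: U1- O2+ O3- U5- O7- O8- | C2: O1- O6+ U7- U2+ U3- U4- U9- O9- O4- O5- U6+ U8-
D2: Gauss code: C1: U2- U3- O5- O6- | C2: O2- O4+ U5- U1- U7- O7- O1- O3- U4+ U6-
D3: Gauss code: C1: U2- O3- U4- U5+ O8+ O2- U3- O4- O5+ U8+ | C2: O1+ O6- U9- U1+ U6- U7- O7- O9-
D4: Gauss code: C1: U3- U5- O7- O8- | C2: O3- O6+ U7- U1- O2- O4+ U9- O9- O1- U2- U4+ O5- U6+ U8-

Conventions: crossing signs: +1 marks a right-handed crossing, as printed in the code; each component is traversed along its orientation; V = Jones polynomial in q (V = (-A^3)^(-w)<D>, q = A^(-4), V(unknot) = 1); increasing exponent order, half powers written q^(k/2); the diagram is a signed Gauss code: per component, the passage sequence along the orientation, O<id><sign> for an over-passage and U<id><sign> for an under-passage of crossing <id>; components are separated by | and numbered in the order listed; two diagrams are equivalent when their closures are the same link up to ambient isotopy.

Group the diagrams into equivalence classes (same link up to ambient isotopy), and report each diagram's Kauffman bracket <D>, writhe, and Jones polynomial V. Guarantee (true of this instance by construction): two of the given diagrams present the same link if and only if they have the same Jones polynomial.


classes: {D1, D2, D4} | {D3}
V(D1) = -q^(-9/2) - q^(-5/2) + q^(-3/2) - q^(-1/2)  [9 crossings, <D> = A^-13 - A^-9 + A^-5 + A^3, w = -5]
V(D2) = -q^(-9/2) - q^(-5/2) + q^(-3/2) - q^(-1/2)  [7 crossings, <D> = A^-13 - A^-9 + A^-5 + A^3, w = -5]
V(D3) = -q^(-1/2) - q^(1/2)  [9 crossings, <D> = A^-11 + A^-7, w = -3]
V(D4) = -q^(-9/2) - q^(-5/2) + q^(-3/2) - q^(-1/2)  (w -5, c 9, <D> = A^-13 - A^-9 + A^-5 + A^3)
note: V(q) takes 2 values over 4 diagrams, fixing the grouping


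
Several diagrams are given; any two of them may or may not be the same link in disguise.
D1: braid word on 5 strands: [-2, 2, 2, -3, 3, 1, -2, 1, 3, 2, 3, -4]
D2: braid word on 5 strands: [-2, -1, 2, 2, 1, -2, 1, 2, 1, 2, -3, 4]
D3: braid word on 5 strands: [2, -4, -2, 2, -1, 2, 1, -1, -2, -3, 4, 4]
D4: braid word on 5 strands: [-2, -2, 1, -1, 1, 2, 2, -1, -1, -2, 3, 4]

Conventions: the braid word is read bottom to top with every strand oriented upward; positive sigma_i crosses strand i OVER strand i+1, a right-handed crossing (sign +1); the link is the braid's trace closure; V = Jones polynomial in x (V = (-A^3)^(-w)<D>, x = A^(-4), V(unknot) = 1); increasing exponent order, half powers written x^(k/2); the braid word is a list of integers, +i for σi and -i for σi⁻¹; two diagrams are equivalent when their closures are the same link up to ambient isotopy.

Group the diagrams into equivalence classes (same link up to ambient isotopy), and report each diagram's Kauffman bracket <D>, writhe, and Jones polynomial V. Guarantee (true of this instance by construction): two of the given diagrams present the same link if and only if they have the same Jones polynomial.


grouping into links: {D1, D2} | {D3} | {D4}
V(D1) = x - x^2 + 2x^3 - x^4 + x^5 - x^6  (w +4, c 12, <D> = -A^-12 + A^-8 - A^-4 + 2 - A^4 + A^8)
V(D2) = x - x^2 + 2x^3 - x^4 + x^5 - x^6  [12 crossings, <D> = -A^-12 + A^-8 - A^-4 + 2 - A^4 + A^8, w = +4]
V(D3) = 1  (w 0, c 12, <D> = 1)
V(D4) = x^-5 - 2x^-4 + 2x^-3 - 2x^-2 + 2x^-1 - 1 + x  [12 crossings, <D> = A^-4 - 1 + 2A^4 - 2A^8 + 2A^12 - 2A^16 + A^20, w = 0]
why: 3 values of V(x) split the 4 diagrams


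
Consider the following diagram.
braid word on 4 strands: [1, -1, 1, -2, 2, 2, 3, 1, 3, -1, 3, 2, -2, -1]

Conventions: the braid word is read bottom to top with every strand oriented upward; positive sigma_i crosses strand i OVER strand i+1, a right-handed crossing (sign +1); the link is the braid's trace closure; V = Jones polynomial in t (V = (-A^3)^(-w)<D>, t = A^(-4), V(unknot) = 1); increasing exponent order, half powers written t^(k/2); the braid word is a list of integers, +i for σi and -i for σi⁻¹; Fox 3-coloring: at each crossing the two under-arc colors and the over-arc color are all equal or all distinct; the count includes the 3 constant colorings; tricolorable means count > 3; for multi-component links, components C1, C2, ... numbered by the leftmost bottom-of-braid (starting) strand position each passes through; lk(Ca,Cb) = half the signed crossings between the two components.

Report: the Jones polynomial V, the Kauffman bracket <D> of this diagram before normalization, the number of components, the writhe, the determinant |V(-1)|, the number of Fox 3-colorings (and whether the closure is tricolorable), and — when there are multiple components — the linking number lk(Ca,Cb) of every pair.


V = -t^(1/2) - t^(3/2) - t^(5/2) + t^(9/2)
<D> = A^-6 - A^2 - A^6 - A^10 (w = +4)
2 components over 14 crossings, w = +4
lk(C1,C2): 0
27 Fox colorings among 3^14, |V(-1)| = 0: tricolorable
why: det 0 = |V(-1)|; divisible by 3, so tricolorable


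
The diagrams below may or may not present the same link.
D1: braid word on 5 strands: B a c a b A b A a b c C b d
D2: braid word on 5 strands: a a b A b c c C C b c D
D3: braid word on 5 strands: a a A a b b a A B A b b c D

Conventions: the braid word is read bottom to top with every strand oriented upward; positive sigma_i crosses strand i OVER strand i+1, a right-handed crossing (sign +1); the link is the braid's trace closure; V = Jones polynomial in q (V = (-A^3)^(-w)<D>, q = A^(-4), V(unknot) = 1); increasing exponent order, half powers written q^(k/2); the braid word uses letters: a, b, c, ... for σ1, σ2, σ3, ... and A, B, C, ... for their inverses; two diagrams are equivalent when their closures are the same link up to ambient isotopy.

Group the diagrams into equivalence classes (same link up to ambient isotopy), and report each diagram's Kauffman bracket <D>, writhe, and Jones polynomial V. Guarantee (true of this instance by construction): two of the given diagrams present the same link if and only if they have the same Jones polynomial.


classes: {D1, D2, D3}
V(D1) = q - q^2 + 2q^3 - q^4 + q^5 - q^6  [14 crossings, <D> = -A^-6 + A^-2 - A^2 + 2A^6 - A^10 + A^14, w = +6]
D2 (bracket -A^-12 + A^-8 - A^-4 + 2 - A^4 + A^8; 12 crossings at w = +4): V = q - q^2 + 2q^3 - q^4 + q^5 - q^6
D3 (bracket -A^-12 + A^-8 - A^-4 + 2 - A^4 + A^8; 14 crossings at w = +4): V = q - q^2 + 2q^3 - q^4 + q^5 - q^6
note: one V(q) for all 3 diagrams — one class (guaranteed)


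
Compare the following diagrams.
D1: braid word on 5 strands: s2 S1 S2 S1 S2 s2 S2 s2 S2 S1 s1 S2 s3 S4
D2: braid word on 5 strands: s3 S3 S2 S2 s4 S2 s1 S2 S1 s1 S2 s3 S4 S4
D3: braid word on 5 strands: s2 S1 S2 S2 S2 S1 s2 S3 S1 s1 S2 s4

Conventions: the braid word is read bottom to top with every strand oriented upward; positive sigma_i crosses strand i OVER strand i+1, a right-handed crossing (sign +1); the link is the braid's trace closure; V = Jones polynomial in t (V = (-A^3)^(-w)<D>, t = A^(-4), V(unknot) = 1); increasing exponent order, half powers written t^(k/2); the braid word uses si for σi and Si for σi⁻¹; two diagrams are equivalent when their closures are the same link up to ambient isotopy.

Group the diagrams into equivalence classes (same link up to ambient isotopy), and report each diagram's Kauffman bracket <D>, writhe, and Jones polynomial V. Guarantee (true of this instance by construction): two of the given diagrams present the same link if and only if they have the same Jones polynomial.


grouping into links: {D1} | {D2} | {D3}
V(D1) = -t^-4 + t^-3 + t^-1  (w -4, c 14, <D> = A^-8 + 1 - A^4)
V(D2) = -t^-7 + t^-6 - t^-5 + t^-4 + t^-2  [14 crossings, <D> = A^-4 + A^4 - A^8 + A^12 - A^16, w = -4]
V(D3) = -t^-6 + t^-5 - t^-4 + 2t^-3 - t^-2 + t^-1  [12 crossings, <D> = A^-8 - A^-4 + 2 - A^4 + A^8 - A^12, w = -4]
why: V(t) takes 3 values over 3 diagrams, fixing the grouping


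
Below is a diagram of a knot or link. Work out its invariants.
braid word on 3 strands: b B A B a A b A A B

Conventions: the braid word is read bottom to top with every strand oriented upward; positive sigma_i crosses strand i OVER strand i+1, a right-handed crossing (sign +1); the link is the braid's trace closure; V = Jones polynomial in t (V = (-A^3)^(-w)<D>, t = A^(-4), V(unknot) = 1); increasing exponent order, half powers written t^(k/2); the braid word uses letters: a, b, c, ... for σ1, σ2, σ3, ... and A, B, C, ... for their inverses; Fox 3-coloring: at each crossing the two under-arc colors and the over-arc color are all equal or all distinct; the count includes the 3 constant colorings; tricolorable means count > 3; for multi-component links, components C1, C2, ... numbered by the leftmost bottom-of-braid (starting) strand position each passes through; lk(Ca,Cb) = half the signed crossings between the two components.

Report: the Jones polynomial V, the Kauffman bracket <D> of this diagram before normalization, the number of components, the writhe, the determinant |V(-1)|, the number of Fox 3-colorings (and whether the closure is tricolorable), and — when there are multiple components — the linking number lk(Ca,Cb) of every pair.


V(t) = -t^-4 + t^-3 + t^-1
bracket: A^-8 + 1 - A^4, w = -4
1 component, writhe -4, over 10 crossings
det 3, colorings 9 of 3^10 — tricolorable
observation: |V(-1)| = 3: so tricolorable, since 3 divides 3


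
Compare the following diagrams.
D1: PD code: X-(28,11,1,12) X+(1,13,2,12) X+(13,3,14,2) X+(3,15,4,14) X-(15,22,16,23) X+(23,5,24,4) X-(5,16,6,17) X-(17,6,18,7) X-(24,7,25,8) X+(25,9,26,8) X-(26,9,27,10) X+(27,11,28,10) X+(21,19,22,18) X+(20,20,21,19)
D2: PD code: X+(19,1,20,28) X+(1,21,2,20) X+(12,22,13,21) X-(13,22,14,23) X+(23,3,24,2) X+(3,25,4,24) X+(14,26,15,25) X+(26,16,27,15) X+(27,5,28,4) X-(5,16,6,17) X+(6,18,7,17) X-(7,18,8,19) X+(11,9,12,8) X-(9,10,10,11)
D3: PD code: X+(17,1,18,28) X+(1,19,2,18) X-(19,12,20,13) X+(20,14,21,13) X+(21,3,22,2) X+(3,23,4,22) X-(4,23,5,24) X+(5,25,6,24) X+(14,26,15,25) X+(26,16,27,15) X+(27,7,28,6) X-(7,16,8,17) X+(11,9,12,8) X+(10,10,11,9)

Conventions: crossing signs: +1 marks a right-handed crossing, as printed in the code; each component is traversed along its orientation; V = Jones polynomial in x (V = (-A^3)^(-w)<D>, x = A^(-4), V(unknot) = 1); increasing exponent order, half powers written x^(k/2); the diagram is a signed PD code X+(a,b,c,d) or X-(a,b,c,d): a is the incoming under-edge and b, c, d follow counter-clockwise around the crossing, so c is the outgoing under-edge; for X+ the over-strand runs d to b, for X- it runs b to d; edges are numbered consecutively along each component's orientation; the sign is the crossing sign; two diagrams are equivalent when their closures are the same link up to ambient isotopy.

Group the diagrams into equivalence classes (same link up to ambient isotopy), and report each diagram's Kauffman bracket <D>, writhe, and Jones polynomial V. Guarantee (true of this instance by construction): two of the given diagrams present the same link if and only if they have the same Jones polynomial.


equivalence classes: {D1} | {D2, D3}
D1 (bracket -A^-6 + 2A^-2 - 2A^2 + 3A^6 - 2A^10 + 2A^14 - A^18; 14 crossings at w = +2): V = -x^-3 + 2x^-2 - 2x^-1 + 3 - 2x + 2x^2 - x^3
V(D2) = x^2 - x^3 + 2x^4 - 2x^5 + 3x^6 - 2x^7 + x^8 - x^9  (w +6, c 14, <D> = -A^-18 + A^-14 - 2A^-10 + 3A^-6 - 2A^-2 + 2A^2 - A^6 + A^10)
D3 (bracket -A^-12 + A^-8 - 2A^-4 + 3 - 2A^4 + 2A^8 - A^12 + A^16; 14 crossings at w = +8): V = x^2 - x^3 + 2x^4 - 2x^5 + 3x^6 - 2x^7 + x^8 - x^9
key observation: V(x) takes 2 values over 3 diagrams, fixing the grouping


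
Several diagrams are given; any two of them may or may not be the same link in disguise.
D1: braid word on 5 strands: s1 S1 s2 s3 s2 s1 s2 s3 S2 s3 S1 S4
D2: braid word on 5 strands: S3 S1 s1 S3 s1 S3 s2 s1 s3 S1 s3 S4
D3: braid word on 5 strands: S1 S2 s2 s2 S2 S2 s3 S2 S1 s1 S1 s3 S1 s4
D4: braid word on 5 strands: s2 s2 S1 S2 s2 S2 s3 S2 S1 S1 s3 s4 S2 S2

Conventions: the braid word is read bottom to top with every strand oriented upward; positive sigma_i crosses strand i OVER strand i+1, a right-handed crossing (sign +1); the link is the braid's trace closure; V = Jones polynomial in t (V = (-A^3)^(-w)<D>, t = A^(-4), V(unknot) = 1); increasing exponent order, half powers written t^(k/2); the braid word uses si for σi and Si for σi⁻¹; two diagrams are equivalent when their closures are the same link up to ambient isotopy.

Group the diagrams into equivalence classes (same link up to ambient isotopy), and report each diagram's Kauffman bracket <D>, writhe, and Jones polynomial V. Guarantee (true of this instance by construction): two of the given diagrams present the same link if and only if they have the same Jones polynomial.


classes: {D1} | {D2} | {D3, D4}
V(D1) = t + t^3 - t^4  [12 crossings, <D> = -A^-4 + 1 + A^8, w = +4]
D2 (bracket 1; 12 crossings at w = 0): V = 1
D3 (bracket A^-10 - A^-6 + 2A^-2 - 3A^2 + 3A^6 - 2A^10 + 2A^14 - A^18; 14 crossings at w = -2): V = -t^-6 + 2t^-5 - 2t^-4 + 3t^-3 - 3t^-2 + 2t^-1 - 1 + t
V(D4) = -t^-6 + 2t^-5 - 2t^-4 + 3t^-3 - 3t^-2 + 2t^-1 - 1 + t  [14 crossings, <D> = A^-10 - A^-6 + 2A^-2 - 3A^2 + 3A^6 - 2A^10 + 2A^14 - A^18, w = -2]
note: 3 classes among 4 diagrams; unequal V(t) rules out equality


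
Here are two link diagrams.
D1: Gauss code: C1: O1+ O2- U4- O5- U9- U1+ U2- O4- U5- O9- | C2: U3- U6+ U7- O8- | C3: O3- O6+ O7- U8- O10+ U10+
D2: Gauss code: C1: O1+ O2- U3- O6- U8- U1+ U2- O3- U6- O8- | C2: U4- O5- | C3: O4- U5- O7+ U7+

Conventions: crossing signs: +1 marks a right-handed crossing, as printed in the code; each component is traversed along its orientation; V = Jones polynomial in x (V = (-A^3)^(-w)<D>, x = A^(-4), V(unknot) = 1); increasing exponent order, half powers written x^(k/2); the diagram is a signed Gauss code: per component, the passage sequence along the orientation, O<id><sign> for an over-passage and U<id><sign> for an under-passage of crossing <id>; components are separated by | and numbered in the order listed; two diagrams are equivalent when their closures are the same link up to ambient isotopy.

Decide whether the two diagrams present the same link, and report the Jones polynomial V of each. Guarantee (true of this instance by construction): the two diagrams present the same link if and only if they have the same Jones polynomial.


same link: yes
V(D1) = -x^-7 + x^-4 + 2x^-3 + x^-2 + x^-1  [10 crossings, <D> = A^-8 + A^-4 + 2 + A^4 - A^16, w = -4]
D2 (bracket A^-8 + A^-4 + 2 + A^4 - A^16; 8 crossings at w = -4): V = -x^-7 + x^-4 + 2x^-3 + x^-2 + x^-1
note: all 2 diagrams share one V(x), hence one class


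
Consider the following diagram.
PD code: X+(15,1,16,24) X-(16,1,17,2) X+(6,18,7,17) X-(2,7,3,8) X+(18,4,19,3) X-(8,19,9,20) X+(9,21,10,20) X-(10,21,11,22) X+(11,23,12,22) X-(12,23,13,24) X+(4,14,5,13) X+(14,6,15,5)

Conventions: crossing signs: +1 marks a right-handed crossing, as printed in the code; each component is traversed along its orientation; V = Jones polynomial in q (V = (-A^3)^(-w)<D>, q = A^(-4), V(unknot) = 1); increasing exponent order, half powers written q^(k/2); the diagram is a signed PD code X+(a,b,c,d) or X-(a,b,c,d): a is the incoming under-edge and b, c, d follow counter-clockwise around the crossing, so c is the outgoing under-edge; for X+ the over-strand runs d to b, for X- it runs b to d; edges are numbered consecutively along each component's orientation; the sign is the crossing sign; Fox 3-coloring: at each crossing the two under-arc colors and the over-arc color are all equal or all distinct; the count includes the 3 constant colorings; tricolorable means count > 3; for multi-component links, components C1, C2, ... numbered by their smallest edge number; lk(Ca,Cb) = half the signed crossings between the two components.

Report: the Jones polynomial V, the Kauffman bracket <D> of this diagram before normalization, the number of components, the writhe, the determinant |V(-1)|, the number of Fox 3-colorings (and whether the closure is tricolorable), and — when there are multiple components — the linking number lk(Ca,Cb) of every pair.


Jones polynomial: V(q) = q^-1 - 1 + 2q - 2q^2 + 2q^3 - 2q^4 + q^5
<D> = A^-14 - 2A^-10 + 2A^-6 - 2A^-2 + 2A^2 - A^6 + A^10; writhe +2
components 1, writhe +2 (12 crossings)
3-colorings: 3 of 3^12, det 11 — not tricolorable
note: det 11 = |V(-1)|; not divisible by 3, so not tricolorable


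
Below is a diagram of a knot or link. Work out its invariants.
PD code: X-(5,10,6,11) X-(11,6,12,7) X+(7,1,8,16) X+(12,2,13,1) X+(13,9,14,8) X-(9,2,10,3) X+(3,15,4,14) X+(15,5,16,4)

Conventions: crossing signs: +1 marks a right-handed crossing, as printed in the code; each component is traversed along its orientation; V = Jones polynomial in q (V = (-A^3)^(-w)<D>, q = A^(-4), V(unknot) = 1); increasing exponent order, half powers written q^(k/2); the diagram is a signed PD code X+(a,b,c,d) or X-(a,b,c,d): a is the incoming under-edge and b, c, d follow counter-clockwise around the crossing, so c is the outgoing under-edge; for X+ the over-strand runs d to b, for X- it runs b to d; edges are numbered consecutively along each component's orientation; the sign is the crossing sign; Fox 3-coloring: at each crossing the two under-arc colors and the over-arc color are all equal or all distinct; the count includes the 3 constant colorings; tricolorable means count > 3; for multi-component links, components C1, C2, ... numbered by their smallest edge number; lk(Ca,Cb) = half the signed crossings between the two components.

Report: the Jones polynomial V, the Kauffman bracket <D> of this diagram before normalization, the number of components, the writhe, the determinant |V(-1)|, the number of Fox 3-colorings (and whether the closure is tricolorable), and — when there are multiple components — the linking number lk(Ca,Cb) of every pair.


Jones polynomial: V(q) = q + q^3 - q^4
<D> = -A^-10 + A^-6 + A^2; writhe +2
components 1, writhe +2 (8 crossings)
3-colorings: 9 of 3^8, det 3 — tricolorable
note: w = +2 shifts under R1 moves; the (-A^3)^(-2) factor cancels that in V


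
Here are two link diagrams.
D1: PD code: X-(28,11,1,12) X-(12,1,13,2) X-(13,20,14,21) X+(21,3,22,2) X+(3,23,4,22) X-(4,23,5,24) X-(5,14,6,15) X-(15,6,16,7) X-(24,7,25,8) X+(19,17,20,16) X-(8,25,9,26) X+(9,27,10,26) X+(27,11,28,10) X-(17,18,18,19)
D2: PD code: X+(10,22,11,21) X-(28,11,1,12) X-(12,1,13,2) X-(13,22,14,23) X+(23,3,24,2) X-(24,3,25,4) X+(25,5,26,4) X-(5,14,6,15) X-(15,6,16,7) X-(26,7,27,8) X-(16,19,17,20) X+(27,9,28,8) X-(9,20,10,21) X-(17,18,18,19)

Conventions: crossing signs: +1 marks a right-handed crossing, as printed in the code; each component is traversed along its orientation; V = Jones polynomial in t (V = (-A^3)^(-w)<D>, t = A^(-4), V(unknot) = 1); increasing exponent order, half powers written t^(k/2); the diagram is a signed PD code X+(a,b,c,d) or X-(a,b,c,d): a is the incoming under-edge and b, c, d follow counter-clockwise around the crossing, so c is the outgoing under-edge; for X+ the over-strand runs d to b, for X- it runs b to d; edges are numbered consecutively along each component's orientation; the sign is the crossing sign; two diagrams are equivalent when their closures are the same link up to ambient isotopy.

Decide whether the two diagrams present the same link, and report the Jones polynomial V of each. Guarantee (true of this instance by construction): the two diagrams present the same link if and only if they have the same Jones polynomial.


same link: yes
V(D1) = -t^-6 + t^-5 - t^-4 + 2t^-3 - t^-2 + t^-1  [14 crossings, <D> = A^-8 - A^-4 + 2 - A^4 + A^8 - A^12, w = -4]
V(D2) = -t^-6 + t^-5 - t^-4 + 2t^-3 - t^-2 + t^-1  (w -6, c 14, <D> = A^-14 - A^-10 + 2A^-6 - A^-2 + A^2 - A^6)
note: all 2 diagrams share one V(t), hence one class


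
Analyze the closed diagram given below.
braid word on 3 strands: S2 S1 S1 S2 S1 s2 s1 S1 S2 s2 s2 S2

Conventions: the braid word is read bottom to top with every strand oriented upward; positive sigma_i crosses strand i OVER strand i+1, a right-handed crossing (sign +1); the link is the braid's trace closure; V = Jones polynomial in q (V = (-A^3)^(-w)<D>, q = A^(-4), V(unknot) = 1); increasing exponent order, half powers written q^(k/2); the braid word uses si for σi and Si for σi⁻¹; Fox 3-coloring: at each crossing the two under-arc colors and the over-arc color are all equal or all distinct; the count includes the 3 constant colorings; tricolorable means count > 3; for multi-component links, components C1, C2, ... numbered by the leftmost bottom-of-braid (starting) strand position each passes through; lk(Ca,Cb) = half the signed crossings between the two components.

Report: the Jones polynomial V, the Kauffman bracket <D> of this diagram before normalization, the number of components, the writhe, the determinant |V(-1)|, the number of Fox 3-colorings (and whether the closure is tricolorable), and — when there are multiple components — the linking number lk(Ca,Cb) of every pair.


Jones polynomial: V(q) = -q^-4 + q^-3 + q^-1
<D> = A^-8 + 1 - A^4; writhe -4
components 1, writhe -4 (12 crossings)
3-colorings: 9 of 3^12, det 3 — tricolorable
note: |V(-1)| = 3: so tricolorable, since 3 divides 3


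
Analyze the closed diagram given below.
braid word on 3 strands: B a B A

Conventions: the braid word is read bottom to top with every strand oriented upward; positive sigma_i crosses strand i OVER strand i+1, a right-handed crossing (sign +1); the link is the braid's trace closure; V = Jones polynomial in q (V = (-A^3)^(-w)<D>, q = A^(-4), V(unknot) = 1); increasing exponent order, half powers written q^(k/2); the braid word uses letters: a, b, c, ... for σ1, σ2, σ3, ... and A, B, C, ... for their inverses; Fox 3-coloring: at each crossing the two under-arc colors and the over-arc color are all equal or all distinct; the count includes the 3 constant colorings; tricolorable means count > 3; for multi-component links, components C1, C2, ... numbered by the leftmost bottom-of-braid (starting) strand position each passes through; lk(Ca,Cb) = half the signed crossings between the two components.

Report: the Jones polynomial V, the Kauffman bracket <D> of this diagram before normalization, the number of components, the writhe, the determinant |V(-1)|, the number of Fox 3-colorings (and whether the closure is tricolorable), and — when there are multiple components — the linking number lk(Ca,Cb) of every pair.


V = 1
<D> = A^-6 (w = -2)
1 component over 4 crossings, w = -2
3 Fox colorings among 3^4, |V(-1)| = 1: not tricolorable
why: w = -2 shifts under R1 moves; the (-A^3)^(2) factor cancels that in V


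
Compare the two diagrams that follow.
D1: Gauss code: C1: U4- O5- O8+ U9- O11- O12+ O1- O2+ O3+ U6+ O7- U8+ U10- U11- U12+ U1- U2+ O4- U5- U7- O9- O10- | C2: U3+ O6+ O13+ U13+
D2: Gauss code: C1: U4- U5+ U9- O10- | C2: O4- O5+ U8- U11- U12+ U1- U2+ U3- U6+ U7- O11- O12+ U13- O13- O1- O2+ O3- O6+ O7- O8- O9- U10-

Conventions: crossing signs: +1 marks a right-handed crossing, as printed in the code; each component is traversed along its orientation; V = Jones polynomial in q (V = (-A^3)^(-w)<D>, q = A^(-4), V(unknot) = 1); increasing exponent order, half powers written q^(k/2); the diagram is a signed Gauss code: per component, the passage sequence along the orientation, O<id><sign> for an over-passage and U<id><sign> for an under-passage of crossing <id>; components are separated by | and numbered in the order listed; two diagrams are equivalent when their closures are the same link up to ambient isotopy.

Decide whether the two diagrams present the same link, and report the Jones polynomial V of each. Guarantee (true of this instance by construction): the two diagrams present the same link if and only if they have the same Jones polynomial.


equivalent: no
V(D1) = q^(-11/2) - q^(-9/2) + 2q^(-7/2) - 3q^(-5/2) + 2q^(-3/2) - 3q^(-1/2) + q^(1/2) - q^(3/2)  (w -1, c 13, <D> = A^-9 - A^-5 + 3A^-1 - 2A^3 + 3A^7 - 2A^11 + A^15 - A^19)
D2 (bracket A^-13 + A^-5; 13 crossings at w = -5): V = -q^(-5/2) - q^(-1/2)
why: comparing 2 Jones polynomials yields 2 groups


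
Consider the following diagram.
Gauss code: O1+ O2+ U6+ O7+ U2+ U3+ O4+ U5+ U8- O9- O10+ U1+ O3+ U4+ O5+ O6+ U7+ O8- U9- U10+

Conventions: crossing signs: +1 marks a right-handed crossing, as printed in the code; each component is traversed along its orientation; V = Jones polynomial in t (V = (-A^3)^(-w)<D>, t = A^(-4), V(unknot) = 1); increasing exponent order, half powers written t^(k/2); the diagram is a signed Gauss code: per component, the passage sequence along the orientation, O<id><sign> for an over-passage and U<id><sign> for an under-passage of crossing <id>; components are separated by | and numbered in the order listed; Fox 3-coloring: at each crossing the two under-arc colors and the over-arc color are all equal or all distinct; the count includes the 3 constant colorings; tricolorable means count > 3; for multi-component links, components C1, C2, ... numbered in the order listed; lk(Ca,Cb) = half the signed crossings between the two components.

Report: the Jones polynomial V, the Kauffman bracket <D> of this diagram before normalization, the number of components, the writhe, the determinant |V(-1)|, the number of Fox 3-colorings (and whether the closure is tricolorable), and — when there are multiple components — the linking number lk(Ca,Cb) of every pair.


V = t^2 + 2t^4 - 2t^5 + t^6 - 2t^7 + t^8
<D> = A^-14 - 2A^-10 + A^-6 - 2A^-2 + 2A^2 + A^10 (w = +6)
1 component over 10 crossings, w = +6
27 Fox colorings among 3^10, |V(-1)| = 9: tricolorable
why: the span of V is 6, forcing >= 6 crossings in any diagram


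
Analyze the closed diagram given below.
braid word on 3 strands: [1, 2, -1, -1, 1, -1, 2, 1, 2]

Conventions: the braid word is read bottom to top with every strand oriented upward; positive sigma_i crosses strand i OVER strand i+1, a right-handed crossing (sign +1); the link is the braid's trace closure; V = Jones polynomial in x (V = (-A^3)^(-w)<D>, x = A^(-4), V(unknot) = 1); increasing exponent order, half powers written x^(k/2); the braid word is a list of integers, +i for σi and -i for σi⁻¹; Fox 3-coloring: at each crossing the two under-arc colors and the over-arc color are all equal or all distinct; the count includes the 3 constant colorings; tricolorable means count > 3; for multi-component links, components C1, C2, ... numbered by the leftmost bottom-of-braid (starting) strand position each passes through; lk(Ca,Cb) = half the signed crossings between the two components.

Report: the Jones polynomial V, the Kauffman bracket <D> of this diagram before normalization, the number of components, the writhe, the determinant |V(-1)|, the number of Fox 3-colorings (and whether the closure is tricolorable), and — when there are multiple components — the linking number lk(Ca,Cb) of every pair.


V = -x^(1/2) + x^(3/2) - x^(5/2) - x^(9/2)
<D> = A^-9 + A^-1 - A^3 + A^7 (w = +3)
2 components over 9 crossings, w = +3
lk(C1,C2): +2
3 Fox colorings among 3^9, |V(-1)| = 4: not tricolorable
why: det 4 = |V(-1)|; not divisible by 3, so not tricolorable


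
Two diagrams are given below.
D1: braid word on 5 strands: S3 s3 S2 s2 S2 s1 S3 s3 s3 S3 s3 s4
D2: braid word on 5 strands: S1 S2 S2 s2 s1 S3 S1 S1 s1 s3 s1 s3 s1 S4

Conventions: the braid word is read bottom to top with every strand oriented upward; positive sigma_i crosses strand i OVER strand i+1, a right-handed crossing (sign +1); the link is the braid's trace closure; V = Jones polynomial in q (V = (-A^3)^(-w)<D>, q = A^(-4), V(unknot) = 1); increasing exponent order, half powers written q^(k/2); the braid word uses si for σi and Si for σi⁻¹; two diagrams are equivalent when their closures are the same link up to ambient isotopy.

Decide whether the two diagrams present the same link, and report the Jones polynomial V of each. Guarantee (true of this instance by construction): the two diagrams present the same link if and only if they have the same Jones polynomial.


equivalent: yes
D1 (bracket A^6; 12 crossings at w = +2): V = 1
D2 (bracket 1; 14 crossings at w = 0): V = 1
key observation: all 2 diagrams share one V(q), hence one class


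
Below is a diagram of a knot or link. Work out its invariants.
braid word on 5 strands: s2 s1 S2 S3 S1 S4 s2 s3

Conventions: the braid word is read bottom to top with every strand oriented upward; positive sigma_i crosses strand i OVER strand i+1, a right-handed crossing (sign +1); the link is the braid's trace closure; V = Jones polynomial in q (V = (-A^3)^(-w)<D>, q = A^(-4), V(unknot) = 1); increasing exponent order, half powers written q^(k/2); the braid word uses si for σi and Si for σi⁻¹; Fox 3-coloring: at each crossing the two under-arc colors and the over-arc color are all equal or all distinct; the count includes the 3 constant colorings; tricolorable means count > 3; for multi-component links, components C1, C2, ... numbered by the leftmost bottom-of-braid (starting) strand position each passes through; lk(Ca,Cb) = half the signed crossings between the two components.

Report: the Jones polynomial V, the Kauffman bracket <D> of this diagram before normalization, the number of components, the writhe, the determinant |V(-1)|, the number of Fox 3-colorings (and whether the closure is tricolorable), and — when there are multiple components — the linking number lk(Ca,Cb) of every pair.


V(q) = 1
bracket: 1, w = 0
1 component, writhe 0, over 8 crossings
det 1, colorings 3 of 3^8 — not tricolorable
observation: det 1 = |V(-1)|; not divisible by 3, so not tricolorable


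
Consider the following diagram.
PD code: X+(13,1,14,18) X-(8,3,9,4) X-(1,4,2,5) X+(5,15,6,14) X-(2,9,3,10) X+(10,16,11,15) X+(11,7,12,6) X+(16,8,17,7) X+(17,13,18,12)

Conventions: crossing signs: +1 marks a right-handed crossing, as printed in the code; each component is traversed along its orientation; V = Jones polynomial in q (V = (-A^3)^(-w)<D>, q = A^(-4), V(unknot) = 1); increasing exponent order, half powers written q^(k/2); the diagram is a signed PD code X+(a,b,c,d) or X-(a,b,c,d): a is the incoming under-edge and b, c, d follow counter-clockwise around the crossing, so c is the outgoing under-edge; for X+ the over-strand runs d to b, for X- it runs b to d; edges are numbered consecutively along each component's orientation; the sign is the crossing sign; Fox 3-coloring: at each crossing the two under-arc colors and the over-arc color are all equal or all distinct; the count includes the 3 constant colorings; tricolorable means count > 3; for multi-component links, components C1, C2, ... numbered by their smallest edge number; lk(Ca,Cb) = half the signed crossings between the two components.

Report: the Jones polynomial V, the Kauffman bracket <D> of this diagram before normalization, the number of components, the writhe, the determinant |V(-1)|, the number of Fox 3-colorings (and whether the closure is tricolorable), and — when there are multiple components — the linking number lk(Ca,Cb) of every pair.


V = q - q^2 + 2q^3 - q^4 + q^5 - q^6
<D> = A^-15 - A^-11 + A^-7 - 2A^-3 + A - A^5 (w = +3)
1 component over 9 crossings, w = +3
3 Fox colorings among 3^9, |V(-1)| = 7: not tricolorable
why: |V(-1)| = 7: so not tricolorable, since 3 does not divide 7
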